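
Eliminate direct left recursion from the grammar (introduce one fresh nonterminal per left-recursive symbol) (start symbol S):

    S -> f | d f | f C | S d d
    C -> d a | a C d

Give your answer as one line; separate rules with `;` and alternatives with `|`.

Directly left-recursive nonterminal: S.
For S: α = {d d}, β = {f, d f, f C}. Rewrite as S → β S' and S' → α S' | ε.

S -> f S' | d f S' | f C S'; C -> d a | a C d; S' -> d d S' | epsilon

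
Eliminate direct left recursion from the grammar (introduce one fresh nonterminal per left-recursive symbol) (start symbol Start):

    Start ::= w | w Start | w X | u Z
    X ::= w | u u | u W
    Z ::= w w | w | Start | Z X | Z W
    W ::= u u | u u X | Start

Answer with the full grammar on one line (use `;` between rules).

Start ::= w | w Start | w X | u Z; X ::= w | u u | u W; Z ::= w w Z1 | w Z1 | Start Z1; W ::= u u | u u X | Start; Z1 ::= X Z1 | W Z1 | epsilon

Directly left-recursive nonterminal: Z.
For Z: α = {X, W}, β = {w w, w, Start}. Rewrite as Z → β Z1 and Z1 → α Z1 | ε.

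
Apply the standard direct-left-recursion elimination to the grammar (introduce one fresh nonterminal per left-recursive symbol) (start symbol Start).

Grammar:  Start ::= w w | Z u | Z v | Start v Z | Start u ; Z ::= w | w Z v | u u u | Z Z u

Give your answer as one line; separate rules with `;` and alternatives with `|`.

Start ::= w w Start1 | Z u Start1 | Z v Start1; Z ::= w Z1 | w Z v Z1 | u u u Z1; Start1 ::= v Z Start1 | u Start1 | epsilon; Z1 ::= Z u Z1 | epsilon

Left recursion appears on Start, Z.
For Start: α = {v Z, u}, β = {w w, Z u, Z v}. Rewrite as Start → β Start1 and Start1 → α Start1 | ε.
For Z: α = {Z u}, β = {w, w Z v, u u u}. Rewrite as Z → β Z1 and Z1 → α Z1 | ε.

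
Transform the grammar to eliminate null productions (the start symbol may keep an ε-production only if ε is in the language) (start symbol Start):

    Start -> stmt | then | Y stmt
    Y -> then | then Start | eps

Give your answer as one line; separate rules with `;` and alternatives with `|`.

Start -> stmt | then | Y stmt; Y -> then | then Start

The nullable symbols are {Y}.
ε ∉ L(G), so no ε-production is kept.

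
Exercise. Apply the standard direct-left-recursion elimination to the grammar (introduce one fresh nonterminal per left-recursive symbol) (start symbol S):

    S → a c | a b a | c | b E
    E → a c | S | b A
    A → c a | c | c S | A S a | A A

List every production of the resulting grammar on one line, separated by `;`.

S → a c | a b a | c | b E; E → a c | S | b A; A → c a A' | c A' | c S A'; A' → S a A' | A A' | ε

A is directly left-recursive.
For A: α = {S a, A}, β = {c a, c, c S}. Rewrite as A → β A' and A' → α A' | ε.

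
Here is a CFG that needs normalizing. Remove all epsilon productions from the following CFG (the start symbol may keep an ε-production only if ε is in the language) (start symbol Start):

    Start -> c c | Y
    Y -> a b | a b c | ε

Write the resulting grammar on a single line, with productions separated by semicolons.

Nullable set = {Start, Y}.
ε ∈ L(G) since Start is nullable, so keep Start → ε.

Start -> c c | Y | ε; Y -> a b | a b c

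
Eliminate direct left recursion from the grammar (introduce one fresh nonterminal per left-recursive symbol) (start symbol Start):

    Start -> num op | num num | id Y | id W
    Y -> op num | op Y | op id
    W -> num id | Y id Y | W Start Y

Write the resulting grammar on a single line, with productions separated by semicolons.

Directly left-recursive nonterminal: W.
For W: α = {Start Y}, β = {num id, Y id Y}. Rewrite as W → β W1 and W1 → α W1 | ε.

Start -> num op | num num | id Y | id W; Y -> op num | op Y | op id; W -> num id W1 | Y id Y W1; W1 -> Start Y W1 | ε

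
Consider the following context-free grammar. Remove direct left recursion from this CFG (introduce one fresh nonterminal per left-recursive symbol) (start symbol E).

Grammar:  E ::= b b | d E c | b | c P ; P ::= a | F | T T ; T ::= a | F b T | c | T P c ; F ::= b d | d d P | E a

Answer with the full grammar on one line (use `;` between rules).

E ::= b b | d E c | b | c P; P ::= a | F | T T; T ::= a T' | F b T T' | c T'; F ::= b d | d d P | E a; T' ::= P c T' | ε

Left recursion appears on T.
For T: α = {P c}, β = {a, F b T, c}. Rewrite as T → β T' and T' → α T' | ε.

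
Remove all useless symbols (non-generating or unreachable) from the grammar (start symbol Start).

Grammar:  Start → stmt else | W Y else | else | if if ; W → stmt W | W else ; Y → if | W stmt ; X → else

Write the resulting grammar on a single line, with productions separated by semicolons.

Start → stmt else | else | if if

Generating nonterminals: {Start, X, Y}.
Reachable from Start after that: {Start}.
Removed useless symbols: {W, X, Y} and every production mentioning them.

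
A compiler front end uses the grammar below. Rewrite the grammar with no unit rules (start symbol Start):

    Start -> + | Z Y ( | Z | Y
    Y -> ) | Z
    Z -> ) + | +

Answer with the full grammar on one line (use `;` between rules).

Start -> ) + | + | Z Y ( | ); Y -> ) + | + | ); Z -> ) + | +

Unit pairs: Start ⇒* {Y, Z}; Y ⇒* {Z}.
For each unit pair (A, B), copy every non-unit production of B to A, then drop all unit productions.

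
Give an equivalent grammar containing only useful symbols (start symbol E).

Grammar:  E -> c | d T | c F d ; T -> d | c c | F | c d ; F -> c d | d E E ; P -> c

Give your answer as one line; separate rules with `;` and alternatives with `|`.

E -> c | d T | c F d; T -> d | c c | F | c d; F -> c d | d E E

Generating nonterminals: {E, F, P, T}.
Reachable from E after that: {E, F, T}.
Removed useless symbols: {P} and every production mentioning them.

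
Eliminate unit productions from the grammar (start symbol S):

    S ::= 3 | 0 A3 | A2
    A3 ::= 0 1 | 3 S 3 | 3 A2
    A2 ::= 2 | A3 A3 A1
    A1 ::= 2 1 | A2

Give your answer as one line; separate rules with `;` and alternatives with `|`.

S ::= 2 | A3 A3 A1 | 3 | 0 A3; A3 ::= 0 1 | 3 S 3 | 3 A2; A2 ::= 2 | A3 A3 A1; A1 ::= 2 | A3 A3 A1 | 2 1

Unit pairs: A1 ⇒* {A2}; S ⇒* {A2}.
Replace each nonterminal's rules with the union of the non-unit rules of every nonterminal it unit-derives.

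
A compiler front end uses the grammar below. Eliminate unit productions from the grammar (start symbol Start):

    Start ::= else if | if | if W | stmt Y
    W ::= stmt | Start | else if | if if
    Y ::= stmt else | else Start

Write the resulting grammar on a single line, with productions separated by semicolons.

Start ::= else if | if | if W | stmt Y; W ::= else if | if | if W | stmt Y | stmt | if if; Y ::= stmt else | else Start

Unit pairs: W ⇒* {Start}.
Replace each nonterminal's rules with the union of the non-unit rules of every nonterminal it unit-derives.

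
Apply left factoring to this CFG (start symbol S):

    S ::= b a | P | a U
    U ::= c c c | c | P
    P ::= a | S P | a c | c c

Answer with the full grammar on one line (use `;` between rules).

S ::= b a | P | a U; U ::= P | c U'; P ::= S P | c c | a P'; U' ::= c c | ε; P' ::= ε | c

U has alternatives sharing prefix 'c': factor to U → c U' with U' → c c | ε.
P has alternatives sharing prefix 'a': factor to P → a P' with P' → ε | c.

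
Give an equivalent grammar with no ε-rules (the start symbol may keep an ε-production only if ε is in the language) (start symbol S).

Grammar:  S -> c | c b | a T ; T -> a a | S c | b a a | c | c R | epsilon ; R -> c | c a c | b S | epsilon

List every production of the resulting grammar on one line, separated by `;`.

S -> c | c b | a T | a; T -> a a | S c | b a a | c | c R; R -> c | c a c | b S

Nullable set = {R, T}.
ε ∉ L(G), so no ε-production is kept.
Add the nullable-subset variants: S → a T gives a T | a.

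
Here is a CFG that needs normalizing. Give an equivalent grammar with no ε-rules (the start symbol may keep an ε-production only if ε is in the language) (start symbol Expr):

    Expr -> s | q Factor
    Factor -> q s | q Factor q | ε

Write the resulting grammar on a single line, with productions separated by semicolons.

Expr -> s | q Factor | q; Factor -> q s | q Factor q | q q

Nullable set = {Factor}.
ε ∉ L(G), so no ε-production is kept.
Add the nullable-subset variants: Expr → q Factor gives q Factor | q. Factor → q Factor q gives q Factor q | q q.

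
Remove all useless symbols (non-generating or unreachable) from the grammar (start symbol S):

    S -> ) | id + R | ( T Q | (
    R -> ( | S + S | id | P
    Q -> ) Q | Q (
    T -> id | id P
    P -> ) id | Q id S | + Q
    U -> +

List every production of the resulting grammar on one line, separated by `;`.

S -> ) | id + R | (; R -> ( | S + S | id | P; P -> ) id

Generating nonterminals: {P, R, S, T, U}.
Reachable from S after that: {P, R, S}.
Removed useless symbols: {Q, T, U} and every production mentioning them.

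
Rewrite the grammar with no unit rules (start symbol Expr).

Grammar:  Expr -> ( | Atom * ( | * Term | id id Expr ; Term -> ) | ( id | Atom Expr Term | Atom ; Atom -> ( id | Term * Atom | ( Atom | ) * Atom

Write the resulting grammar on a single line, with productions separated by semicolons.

Expr -> ( | Atom * ( | * Term | id id Expr; Term -> ) | ( id | Atom Expr Term | Term * Atom | ( Atom | ) * Atom; Atom -> ( id | Term * Atom | ( Atom | ) * Atom

Unit pairs: Term ⇒* {Atom}.
For each unit pair (A, B), copy every non-unit production of B to A, then drop all unit productions.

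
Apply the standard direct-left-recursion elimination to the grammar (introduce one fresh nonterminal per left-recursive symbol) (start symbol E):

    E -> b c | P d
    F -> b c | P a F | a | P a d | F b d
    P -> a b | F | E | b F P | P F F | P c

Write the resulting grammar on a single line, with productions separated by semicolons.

E -> b c | P d; F -> b c F' | P a F F' | a F' | P a d F'; P -> a b P' | F P' | E P' | b F P P'; F' -> b d F' | ε; P' -> F F P' | c P' | ε

Left recursion appears on F, P.
For F: α = {b d}, β = {b c, P a F, a, P a d}. Rewrite as F → β F' and F' → α F' | ε.
For P: α = {F F, c}, β = {a b, F, E, b F P}. Rewrite as P → β P' and P' → α P' | ε.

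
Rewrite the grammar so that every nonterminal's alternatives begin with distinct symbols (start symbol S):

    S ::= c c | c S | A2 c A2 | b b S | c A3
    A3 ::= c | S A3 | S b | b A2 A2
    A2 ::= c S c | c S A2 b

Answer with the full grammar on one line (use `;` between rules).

S ::= A2 c A2 | b b S | c S'; A3 ::= c | b A2 A2 | S A3'; A2 ::= c S A2'; S' ::= c | S | A3; A3' ::= A3 | b; A2' ::= c | A2 b

S has alternatives sharing prefix 'c': factor to S → c S' with S' → c | S | A3.
A3 has alternatives sharing prefix 'S': factor to A3 → S A3' with A3' → A3 | b.
A2 has alternatives sharing prefix 'c S': factor to A2 → c S A2' with A2' → c | A2 b.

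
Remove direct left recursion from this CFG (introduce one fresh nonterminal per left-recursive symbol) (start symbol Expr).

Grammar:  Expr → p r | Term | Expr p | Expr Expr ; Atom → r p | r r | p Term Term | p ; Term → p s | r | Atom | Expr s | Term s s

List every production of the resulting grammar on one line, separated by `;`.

Directly left-recursive nonterminals: Expr, Term.
For Expr: α = {p, Expr}, β = {p r, Term}. Rewrite as Expr → β Expr1 and Expr1 → α Expr1 | ε.
For Term: α = {s s}, β = {p s, r, Atom, Expr s}. Rewrite as Term → β Term1 and Term1 → α Term1 | ε.

Expr → p r Expr1 | Term Expr1; Atom → r p | r r | p Term Term | p; Term → p s Term1 | r Term1 | Atom Term1 | Expr s Term1; Expr1 → p Expr1 | Expr Expr1 | ε; Term1 → s s Term1 | ε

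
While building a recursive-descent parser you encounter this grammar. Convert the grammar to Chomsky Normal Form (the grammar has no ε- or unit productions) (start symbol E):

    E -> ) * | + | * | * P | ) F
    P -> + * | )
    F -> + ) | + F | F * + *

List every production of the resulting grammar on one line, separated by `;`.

Introduce a nonterminal for each terminal appearing in a rule of length ≥ 2: X1 → ), X2 → *, X3 → +.
Binarize each right-hand side of length ≥ 3 by chaining fresh nonterminals (Y1, Y2, …): affected rules were F → F X2 X3 X2.

E -> X1 X2 | + | * | X2 P | X1 F; P -> X3 X2 | ); F -> X3 X1 | X3 F | F Y1; X1 -> ); X2 -> *; X3 -> +; Y1 -> X2 Y2; Y2 -> X3 X2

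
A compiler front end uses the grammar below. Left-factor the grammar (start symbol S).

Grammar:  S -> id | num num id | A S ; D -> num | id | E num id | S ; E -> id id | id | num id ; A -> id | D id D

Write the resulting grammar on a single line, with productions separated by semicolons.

S -> id | num num id | A S; D -> num | id | E num id | S; E -> num id | id E'; A -> id | D id D; E' -> id | ε

E has alternatives sharing prefix 'id': factor to E → id E' with E' → id | ε.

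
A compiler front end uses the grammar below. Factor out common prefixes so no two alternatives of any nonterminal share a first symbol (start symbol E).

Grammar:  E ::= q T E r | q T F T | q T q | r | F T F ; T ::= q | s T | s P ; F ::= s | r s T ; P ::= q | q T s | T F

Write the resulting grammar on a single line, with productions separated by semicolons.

E has alternatives sharing prefix 'q T': factor to E → q T E' with E' → E r | F T | q.
T has alternatives sharing prefix 's': factor to T → s T' with T' → T | P.
P has alternatives sharing prefix 'q': factor to P → q P' with P' → ε | T s.

E ::= r | F T F | q T E'; T ::= q | s T'; F ::= s | r s T; P ::= T F | q P'; E' ::= E r | F T | q; T' ::= T | P; P' ::= ε | T s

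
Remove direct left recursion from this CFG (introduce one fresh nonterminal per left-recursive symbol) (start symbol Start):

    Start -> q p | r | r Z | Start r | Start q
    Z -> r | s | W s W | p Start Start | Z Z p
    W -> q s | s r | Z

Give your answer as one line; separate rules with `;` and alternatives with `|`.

Start -> q p Start1 | r Start1 | r Z Start1; Z -> r Z1 | s Z1 | W s W Z1 | p Start Start Z1; W -> q s | s r | Z; Start1 -> r Start1 | q Start1 | ε; Z1 -> Z p Z1 | ε

Left recursion appears on Start, Z.
For Start: α = {r, q}, β = {q p, r, r Z}. Rewrite as Start → β Start1 and Start1 → α Start1 | ε.
For Z: α = {Z p}, β = {r, s, W s W, p Start Start}. Rewrite as Z → β Z1 and Z1 → α Z1 | ε.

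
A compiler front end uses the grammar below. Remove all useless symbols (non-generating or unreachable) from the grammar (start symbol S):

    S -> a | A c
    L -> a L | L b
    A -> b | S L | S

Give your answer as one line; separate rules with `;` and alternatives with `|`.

S -> a | A c; A -> b | S

Generating nonterminals: {A, S}.
Reachable from S after that: {A, S}.
Removed useless symbols: {L} and every production mentioning them.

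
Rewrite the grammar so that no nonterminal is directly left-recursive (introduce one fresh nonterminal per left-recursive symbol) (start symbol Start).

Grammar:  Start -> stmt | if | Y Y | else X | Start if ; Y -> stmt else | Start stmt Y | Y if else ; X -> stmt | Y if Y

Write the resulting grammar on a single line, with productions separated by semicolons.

Start -> stmt Start1 | if Start1 | Y Y Start1 | else X Start1; Y -> stmt else Y1 | Start stmt Y Y1; X -> stmt | Y if Y; Start1 -> if Start1 | ε; Y1 -> if else Y1 | ε

Start, Y are directly left-recursive.
For Start: α = {if}, β = {stmt, if, Y Y, else X}. Rewrite as Start → β Start1 and Start1 → α Start1 | ε.
For Y: α = {if else}, β = {stmt else, Start stmt Y}. Rewrite as Y → β Y1 and Y1 → α Y1 | ε.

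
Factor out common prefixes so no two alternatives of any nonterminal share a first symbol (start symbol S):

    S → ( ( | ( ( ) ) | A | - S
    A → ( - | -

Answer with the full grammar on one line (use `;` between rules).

S has alternatives sharing prefix '( (': factor to S → ( ( S' with S' → ε | ) ).

S → A | - S | ( ( S'; A → ( - | -; S' → epsilon | ) )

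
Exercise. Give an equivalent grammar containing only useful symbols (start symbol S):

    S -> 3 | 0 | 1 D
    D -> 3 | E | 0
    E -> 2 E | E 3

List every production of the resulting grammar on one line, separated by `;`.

S -> 3 | 0 | 1 D; D -> 3 | 0

Generating nonterminals: {D, S}.
Reachable from S after that: {D, S}.
Removed useless symbols: {E} and every production mentioning them.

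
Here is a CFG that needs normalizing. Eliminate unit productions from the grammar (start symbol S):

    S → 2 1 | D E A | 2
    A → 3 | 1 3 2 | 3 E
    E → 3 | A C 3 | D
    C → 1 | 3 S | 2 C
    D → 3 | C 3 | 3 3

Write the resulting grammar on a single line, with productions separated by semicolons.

Unit pairs: E ⇒* {D}.
For every A with A ⇒* B via unit rules, add B's non-unit alternatives to A; then delete every rule of the form X → Y.

S → 2 1 | D E A | 2; A → 3 | 1 3 2 | 3 E; E → 3 | A C 3 | C 3 | 3 3; C → 1 | 3 S | 2 C; D → 3 | C 3 | 3 3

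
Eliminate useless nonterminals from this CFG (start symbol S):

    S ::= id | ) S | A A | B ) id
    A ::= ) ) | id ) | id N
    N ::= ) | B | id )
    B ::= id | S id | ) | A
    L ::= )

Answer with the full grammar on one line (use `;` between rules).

Generating nonterminals: {A, B, L, N, S}.
Reachable from S after that: {A, B, N, S}.
Removed useless symbols: {L} and every production mentioning them.

S ::= id | ) S | A A | B ) id; A ::= ) ) | id ) | id N; N ::= ) | B | id ); B ::= id | S id | ) | A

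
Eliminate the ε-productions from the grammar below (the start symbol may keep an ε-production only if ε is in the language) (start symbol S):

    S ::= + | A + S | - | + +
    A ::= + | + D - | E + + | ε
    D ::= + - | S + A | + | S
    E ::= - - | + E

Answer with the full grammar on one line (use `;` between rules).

Nullable nonterminals: {A}.
ε ∉ L(G), so no ε-production is kept.
For each production, add variants omitting each subset of nullable occurrences: S → A + S gives A + S | + S. D → S + A gives S + A | S +.

S ::= + | A + S | + S | - | + +; A ::= + | + D - | E + +; D ::= + - | S + A | S + | + | S; E ::= - - | + E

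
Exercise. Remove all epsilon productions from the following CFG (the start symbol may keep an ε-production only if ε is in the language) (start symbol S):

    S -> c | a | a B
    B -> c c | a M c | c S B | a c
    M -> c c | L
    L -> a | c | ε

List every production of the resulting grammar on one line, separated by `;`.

Nullable nonterminals: {L, M}.
ε ∉ L(G), so no ε-production is kept.
Add the nullable-subset variants: B → a M c gives a M c | a c.

S -> c | a | a B; B -> c c | a M c | a c | c S B; M -> c c | L; L -> a | c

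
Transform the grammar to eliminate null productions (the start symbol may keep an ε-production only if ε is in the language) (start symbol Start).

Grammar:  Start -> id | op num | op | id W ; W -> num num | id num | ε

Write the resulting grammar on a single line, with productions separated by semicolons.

Nullable nonterminals: {W}.
ε ∉ L(G), so no ε-production is kept.

Start -> id | op num | op | id W; W -> num num | id num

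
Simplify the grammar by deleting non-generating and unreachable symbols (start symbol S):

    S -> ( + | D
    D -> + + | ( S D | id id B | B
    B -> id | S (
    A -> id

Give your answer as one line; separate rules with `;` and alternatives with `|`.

S -> ( + | D; D -> + + | ( S D | id id B | B; B -> id | S (

Generating nonterminals: {A, B, D, S}.
Reachable from S after that: {B, D, S}.
Removed useless symbols: {A} and every production mentioning them.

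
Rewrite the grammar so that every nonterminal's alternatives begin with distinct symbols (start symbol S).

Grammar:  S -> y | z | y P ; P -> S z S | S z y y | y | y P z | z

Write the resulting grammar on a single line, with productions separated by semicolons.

S has alternatives sharing prefix 'y': factor to S → y S' with S' → ε | P.
P has alternatives sharing prefix 'S z': factor to P → S z P' with P' → S | y y.
P has alternatives sharing prefix 'y': factor to P → y P'' with P'' → ε | P z.

S -> z | y S'; P -> z | S z P' | y P''; S' -> ε | P; P' -> S | y y; P'' -> ε | P z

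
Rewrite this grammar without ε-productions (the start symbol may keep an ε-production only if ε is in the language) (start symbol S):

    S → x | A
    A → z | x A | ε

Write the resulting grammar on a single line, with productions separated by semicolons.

Nullable set = {A, S}.
ε ∈ L(G) since S is nullable, so keep S → ε.
Expand every rule over subsets of its nullable positions: A → x A gives x A | x.

S → x | A | ε; A → z | x A | x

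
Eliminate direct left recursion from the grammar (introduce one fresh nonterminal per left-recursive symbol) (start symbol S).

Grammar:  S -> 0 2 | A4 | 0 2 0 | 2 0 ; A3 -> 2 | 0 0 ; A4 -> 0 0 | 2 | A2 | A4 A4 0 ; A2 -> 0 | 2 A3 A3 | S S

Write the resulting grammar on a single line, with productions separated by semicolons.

Left recursion appears on A4.
For A4: α = {A4 0}, β = {0 0, 2, A2}. Rewrite as A4 → β A4' and A4' → α A4' | ε.

S -> 0 2 | A4 | 0 2 0 | 2 0; A3 -> 2 | 0 0; A4 -> 0 0 A4' | 2 A4' | A2 A4'; A2 -> 0 | 2 A3 A3 | S S; A4' -> A4 0 A4' | ε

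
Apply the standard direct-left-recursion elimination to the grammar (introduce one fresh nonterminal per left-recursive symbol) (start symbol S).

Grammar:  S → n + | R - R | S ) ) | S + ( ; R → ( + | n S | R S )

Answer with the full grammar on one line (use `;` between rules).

S → n + S' | R - R S'; R → ( + R' | n S R'; S' → ) ) S' | + ( S' | ε; R' → S ) R' | ε

Directly left-recursive nonterminals: S, R.
For S: α = {) ), + (}, β = {n +, R - R}. Rewrite as S → β S' and S' → α S' | ε.
For R: α = {S )}, β = {( +, n S}. Rewrite as R → β R' and R' → α R' | ε.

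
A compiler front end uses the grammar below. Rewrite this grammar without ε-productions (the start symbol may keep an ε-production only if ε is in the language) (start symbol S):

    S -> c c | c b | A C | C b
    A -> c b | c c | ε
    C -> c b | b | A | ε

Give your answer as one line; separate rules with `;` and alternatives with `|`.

S -> c c | c b | A C | A | C | C b | b | ε; A -> c b | c c; C -> c b | b | A

Nullable nonterminals: {A, C, S}.
ε ∈ L(G) since S is nullable, so keep S → ε.
Expand every rule over subsets of its nullable positions: S → A C gives A C | A | C. S → C b gives C b | b.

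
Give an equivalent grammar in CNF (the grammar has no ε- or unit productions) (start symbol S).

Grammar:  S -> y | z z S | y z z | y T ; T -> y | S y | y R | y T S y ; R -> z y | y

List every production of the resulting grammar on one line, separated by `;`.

Introduce a nonterminal for each terminal appearing in a rule of length ≥ 2: X1 → z, X2 → y.
Binarize each right-hand side of length ≥ 3 by chaining fresh nonterminals (Y1, Y2, …): affected rules were S → X1 X1 S; S → X2 X1 X1; T → X2 T S X2.

S -> y | X1 Y1 | X2 Y2 | X2 T; T -> y | S X2 | X2 R | X2 Y3; R -> X1 X2 | y; X1 -> z; X2 -> y; Y1 -> X1 S; Y2 -> X1 X1; Y3 -> T Y4; Y4 -> S X2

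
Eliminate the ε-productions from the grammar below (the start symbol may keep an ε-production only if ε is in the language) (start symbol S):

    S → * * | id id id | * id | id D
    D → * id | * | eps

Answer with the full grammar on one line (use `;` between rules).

The nullable symbols are {D}.
ε ∉ L(G), so no ε-production is kept.
Expand every rule over subsets of its nullable positions: S → id D gives id D | id.

S → * * | id id id | * id | id D | id; D → * id | *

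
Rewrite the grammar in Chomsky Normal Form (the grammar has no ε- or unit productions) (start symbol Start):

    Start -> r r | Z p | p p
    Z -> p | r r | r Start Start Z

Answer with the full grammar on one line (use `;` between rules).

Start -> X1 X1 | Z X2 | X2 X2; Z -> p | X1 X1 | X1 Y1; X1 -> r; X2 -> p; Y1 -> Start Y2; Y2 -> Start Z

Introduce a nonterminal for each terminal appearing in a rule of length ≥ 2: X1 → r, X2 → p.
Binarize each right-hand side of length ≥ 3 by chaining fresh nonterminals (Y1, Y2, …): affected rules were Z → X1 Start Start Z.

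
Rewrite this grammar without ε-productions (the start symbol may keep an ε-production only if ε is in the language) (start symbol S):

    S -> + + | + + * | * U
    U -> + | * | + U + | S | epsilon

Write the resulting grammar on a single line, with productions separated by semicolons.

The nullable symbols are {U}.
ε ∉ L(G), so no ε-production is kept.
Expand every rule over subsets of its nullable positions: S → * U gives * U | *. U → + U + gives + U + | + +.

S -> + + | + + * | * U | *; U -> + | * | + U + | + + | S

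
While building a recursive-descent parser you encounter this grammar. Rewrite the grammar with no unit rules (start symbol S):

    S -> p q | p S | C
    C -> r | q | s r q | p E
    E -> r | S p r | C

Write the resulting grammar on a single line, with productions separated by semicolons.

S -> r | q | s r q | p E | p q | p S; C -> r | q | s r q | p E; E -> r | S p r | q | s r q | p E

Unit pairs: E ⇒* {C}; S ⇒* {C}.
For each unit pair (A, B), copy every non-unit production of B to A, then drop all unit productions.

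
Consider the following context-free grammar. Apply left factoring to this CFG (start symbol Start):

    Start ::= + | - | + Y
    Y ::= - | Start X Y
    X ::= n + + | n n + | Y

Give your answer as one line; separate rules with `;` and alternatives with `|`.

Start ::= - | + Start1; Y ::= - | Start X Y; X ::= Y | n X1; Start1 ::= ε | Y; X1 ::= + + | n +

Start has alternatives sharing prefix '+': factor to Start → + Start1 with Start1 → ε | Y.
X has alternatives sharing prefix 'n': factor to X → n X1 with X1 → + + | n +.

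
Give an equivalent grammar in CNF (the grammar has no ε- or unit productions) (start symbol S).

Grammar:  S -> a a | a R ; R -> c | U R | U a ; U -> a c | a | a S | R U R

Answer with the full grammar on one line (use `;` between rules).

Introduce a nonterminal for each terminal appearing in a rule of length ≥ 2: X1 → a, X2 → c.
Binarize each right-hand side of length ≥ 3 by chaining fresh nonterminals (Y1, Y2, …): affected rules were U → R U R.

S -> X1 X1 | X1 R; R -> c | U R | U X1; U -> X1 X2 | a | X1 S | R Y1; X1 -> a; X2 -> c; Y1 -> U R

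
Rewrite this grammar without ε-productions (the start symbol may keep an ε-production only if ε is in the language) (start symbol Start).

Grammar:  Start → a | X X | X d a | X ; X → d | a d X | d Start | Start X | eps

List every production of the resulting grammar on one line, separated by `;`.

The nullable symbols are {Start, X}.
ε ∈ L(G) since Start is nullable, so keep Start → ε.
Add the nullable-subset variants: Start → X X gives X X | X. Start → X d a gives X d a | d a. X → a d X gives a d X | a d. X → Start X gives Start X | Start.

Start → a | X X | X | X d a | d a | ε; X → d | a d X | a d | d Start | Start X | Start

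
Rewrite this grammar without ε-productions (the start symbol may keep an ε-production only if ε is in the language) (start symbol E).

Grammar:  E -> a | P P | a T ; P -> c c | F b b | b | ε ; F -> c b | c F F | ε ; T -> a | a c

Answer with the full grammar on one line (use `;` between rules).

The nullable symbols are {E, F, P}.
ε ∈ L(G) since E is nullable, so keep E → ε.
Add the nullable-subset variants: E → P P gives P P | P. P → F b b gives F b b | b b. F → c F F gives c F F | c F | c.

E -> a | P P | P | a T | ε; P -> c c | F b b | b b | b; F -> c b | c F F | c F | c; T -> a | a c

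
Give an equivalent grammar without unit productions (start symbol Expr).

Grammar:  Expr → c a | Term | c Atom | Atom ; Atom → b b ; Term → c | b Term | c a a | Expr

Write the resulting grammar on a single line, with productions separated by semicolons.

Expr → c | b Term | c a a | b b | c a | c Atom; Atom → b b; Term → c | b Term | c a a | b b | c a | c Atom

Unit pairs: Expr ⇒* {Atom, Term}; Term ⇒* {Atom, Expr}.
Replace each nonterminal's rules with the union of the non-unit rules of every nonterminal it unit-derives.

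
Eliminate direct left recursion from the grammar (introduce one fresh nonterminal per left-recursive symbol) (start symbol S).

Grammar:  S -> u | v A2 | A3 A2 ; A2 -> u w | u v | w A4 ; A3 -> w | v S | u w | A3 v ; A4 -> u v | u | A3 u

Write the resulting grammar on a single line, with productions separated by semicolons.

S -> u | v A2 | A3 A2; A2 -> u w | u v | w A4; A3 -> w A3' | v S A3' | u w A3'; A4 -> u v | u | A3 u; A3' -> v A3' | ε

A3 is directly left-recursive.
For A3: α = {v}, β = {w, v S, u w}. Rewrite as A3 → β A3' and A3' → α A3' | ε.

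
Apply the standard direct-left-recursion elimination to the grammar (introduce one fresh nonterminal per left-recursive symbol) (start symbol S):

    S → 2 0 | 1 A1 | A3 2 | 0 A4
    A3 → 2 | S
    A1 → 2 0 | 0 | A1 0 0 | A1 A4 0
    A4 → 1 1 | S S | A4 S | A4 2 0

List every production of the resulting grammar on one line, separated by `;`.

S → 2 0 | 1 A1 | A3 2 | 0 A4; A3 → 2 | S; A1 → 2 0 A1' | 0 A1'; A4 → 1 1 A4' | S S A4'; A1' → 0 0 A1' | A4 0 A1' | ε; A4' → S A4' | 2 0 A4' | ε

Directly left-recursive nonterminals: A1, A4.
For A1: α = {0 0, A4 0}, β = {2 0, 0}. Rewrite as A1 → β A1' and A1' → α A1' | ε.
For A4: α = {S, 2 0}, β = {1 1, S S}. Rewrite as A4 → β A4' and A4' → α A4' | ε.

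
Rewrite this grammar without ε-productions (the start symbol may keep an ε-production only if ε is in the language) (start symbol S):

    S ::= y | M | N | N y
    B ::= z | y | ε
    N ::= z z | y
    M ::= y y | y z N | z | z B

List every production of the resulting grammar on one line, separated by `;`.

S ::= y | M | N | N y; B ::= z | y; N ::= z z | y; M ::= y y | y z N | z | z B

Nullable nonterminals: {B}.
ε ∉ L(G), so no ε-production is kept.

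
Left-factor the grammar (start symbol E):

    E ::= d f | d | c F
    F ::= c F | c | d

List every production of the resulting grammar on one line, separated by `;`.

E has alternatives sharing prefix 'd': factor to E → d E' with E' → f | ε.
F has alternatives sharing prefix 'c': factor to F → c F' with F' → F | ε.

E ::= c F | d E'; F ::= d | c F'; E' ::= f | ε; F' ::= F | ε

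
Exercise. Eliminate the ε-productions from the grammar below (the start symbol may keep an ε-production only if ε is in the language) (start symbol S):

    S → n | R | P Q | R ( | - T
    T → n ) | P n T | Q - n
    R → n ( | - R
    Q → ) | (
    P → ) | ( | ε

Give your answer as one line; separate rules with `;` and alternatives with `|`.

S → n | R | P Q | Q | R ( | - T; T → n ) | P n T | n T | Q - n; R → n ( | - R; Q → ) | (; P → ) | (

Nullable set = {P}.
ε ∉ L(G), so no ε-production is kept.
For each production, add variants omitting each subset of nullable occurrences: S → P Q gives P Q | Q. T → P n T gives P n T | n T.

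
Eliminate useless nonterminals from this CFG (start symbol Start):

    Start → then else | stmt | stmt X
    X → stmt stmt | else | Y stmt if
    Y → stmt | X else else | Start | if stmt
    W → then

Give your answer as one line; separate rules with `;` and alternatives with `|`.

Start → then else | stmt | stmt X; X → stmt stmt | else | Y stmt if; Y → stmt | X else else | Start | if stmt

Generating nonterminals: {Start, W, X, Y}.
Reachable from Start after that: {Start, X, Y}.
Removed useless symbols: {W} and every production mentioning them.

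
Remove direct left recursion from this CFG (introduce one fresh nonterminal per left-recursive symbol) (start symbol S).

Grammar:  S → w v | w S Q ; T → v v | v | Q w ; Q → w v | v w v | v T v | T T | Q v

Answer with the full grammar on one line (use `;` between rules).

S → w v | w S Q; T → v v | v | Q w; Q → w v Q' | v w v Q' | v T v Q' | T T Q'; Q' → v Q' | ε

Q is directly left-recursive.
For Q: α = {v}, β = {w v, v w v, v T v, T T}. Rewrite as Q → β Q' and Q' → α Q' | ε.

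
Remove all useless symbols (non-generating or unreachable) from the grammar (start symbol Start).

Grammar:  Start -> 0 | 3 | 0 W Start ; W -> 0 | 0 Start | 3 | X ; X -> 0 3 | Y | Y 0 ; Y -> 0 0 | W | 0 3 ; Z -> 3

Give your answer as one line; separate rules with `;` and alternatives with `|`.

Start -> 0 | 3 | 0 W Start; W -> 0 | 0 Start | 3 | X; X -> 0 3 | Y | Y 0; Y -> 0 0 | W | 0 3

Generating nonterminals: {Start, W, X, Y, Z}.
Reachable from Start after that: {Start, W, X, Y}.
Removed useless symbols: {Z} and every production mentioning them.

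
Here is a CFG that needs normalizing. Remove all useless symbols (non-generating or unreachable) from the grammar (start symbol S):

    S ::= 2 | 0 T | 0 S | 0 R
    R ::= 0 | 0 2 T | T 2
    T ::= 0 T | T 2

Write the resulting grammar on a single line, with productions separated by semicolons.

Generating nonterminals: {R, S}.
Reachable from S after that: {R, S}.
Removed useless symbols: {T} and every production mentioning them.

S ::= 2 | 0 S | 0 R; R ::= 0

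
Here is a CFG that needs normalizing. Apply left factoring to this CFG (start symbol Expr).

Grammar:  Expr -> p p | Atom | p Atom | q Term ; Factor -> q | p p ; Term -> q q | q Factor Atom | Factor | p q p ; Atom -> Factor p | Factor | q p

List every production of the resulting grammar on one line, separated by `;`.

Expr has alternatives sharing prefix 'p': factor to Expr → p Expr1 with Expr1 → p | Atom.
Term has alternatives sharing prefix 'q': factor to Term → q Term1 with Term1 → q | Factor Atom.
Atom has alternatives sharing prefix 'Factor': factor to Atom → Factor Atom1 with Atom1 → p | ε.

Expr -> Atom | q Term | p Expr1; Factor -> q | p p; Term -> Factor | p q p | q Term1; Atom -> q p | Factor Atom1; Expr1 -> p | Atom; Term1 -> q | Factor Atom; Atom1 -> p | ε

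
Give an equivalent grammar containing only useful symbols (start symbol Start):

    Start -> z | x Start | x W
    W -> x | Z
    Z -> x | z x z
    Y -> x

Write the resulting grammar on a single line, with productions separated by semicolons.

Start -> z | x Start | x W; W -> x | Z; Z -> x | z x z

Generating nonterminals: {Start, W, Y, Z}.
Reachable from Start after that: {Start, W, Z}.
Removed useless symbols: {Y} and every production mentioning them.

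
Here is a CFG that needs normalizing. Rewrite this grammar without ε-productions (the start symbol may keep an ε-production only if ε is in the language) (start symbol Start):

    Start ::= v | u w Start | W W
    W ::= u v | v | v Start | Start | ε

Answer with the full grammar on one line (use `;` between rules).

Start ::= v | u w Start | u w | W W | W | ε; W ::= u v | v | v Start | Start

The nullable symbols are {Start, W}.
ε ∈ L(G) since Start is nullable, so keep Start → ε.
For each production, add variants omitting each subset of nullable occurrences: Start → u w Start gives u w Start | u w. Start → W W gives W W | W.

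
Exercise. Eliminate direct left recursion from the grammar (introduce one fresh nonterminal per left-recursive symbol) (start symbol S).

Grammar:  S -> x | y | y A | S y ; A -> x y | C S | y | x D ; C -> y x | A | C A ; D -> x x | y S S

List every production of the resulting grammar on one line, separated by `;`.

S -> x S' | y S' | y A S'; A -> x y | C S | y | x D; C -> y x C' | A C'; D -> x x | y S S; S' -> y S' | eps; C' -> A C' | eps

Directly left-recursive nonterminals: S, C.
For S: α = {y}, β = {x, y, y A}. Rewrite as S → β S' and S' → α S' | ε.
For C: α = {A}, β = {y x, A}. Rewrite as C → β C' and C' → α C' | ε.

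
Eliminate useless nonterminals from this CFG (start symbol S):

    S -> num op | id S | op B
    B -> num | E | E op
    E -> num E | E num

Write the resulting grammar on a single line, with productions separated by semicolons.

Generating nonterminals: {B, S}.
Reachable from S after that: {B, S}.
Removed useless symbols: {E} and every production mentioning them.

S -> num op | id S | op B; B -> num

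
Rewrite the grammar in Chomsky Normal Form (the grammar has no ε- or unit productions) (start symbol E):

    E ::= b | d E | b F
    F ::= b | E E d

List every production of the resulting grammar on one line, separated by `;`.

Introduce a nonterminal for each terminal appearing in a rule of length ≥ 2: X1 → d, X2 → b.
Binarize each right-hand side of length ≥ 3 by chaining fresh nonterminals (Y1, Y2, …): affected rules were F → E E X1.

E ::= b | X1 E | X2 F; F ::= b | E Y1; X1 ::= d; X2 ::= b; Y1 ::= E X1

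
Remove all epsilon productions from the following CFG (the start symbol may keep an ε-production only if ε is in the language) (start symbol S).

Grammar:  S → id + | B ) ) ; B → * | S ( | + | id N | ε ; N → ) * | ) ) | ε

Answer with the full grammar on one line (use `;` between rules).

Nullable nonterminals: {B, N}.
ε ∉ L(G), so no ε-production is kept.
For each production, add variants omitting each subset of nullable occurrences: S → B ) ) gives B ) ) | ) ). B → id N gives id N | id.

S → id + | B ) ) | ) ); B → * | S ( | + | id N | id; N → ) * | ) )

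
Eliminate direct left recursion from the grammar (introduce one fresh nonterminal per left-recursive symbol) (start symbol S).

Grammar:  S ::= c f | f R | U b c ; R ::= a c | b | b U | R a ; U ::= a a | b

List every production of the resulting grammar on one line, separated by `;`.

S ::= c f | f R | U b c; R ::= a c R' | b R' | b U R'; U ::= a a | b; R' ::= a R' | ε

Left recursion appears on R.
For R: α = {a}, β = {a c, b, b U}. Rewrite as R → β R' and R' → α R' | ε.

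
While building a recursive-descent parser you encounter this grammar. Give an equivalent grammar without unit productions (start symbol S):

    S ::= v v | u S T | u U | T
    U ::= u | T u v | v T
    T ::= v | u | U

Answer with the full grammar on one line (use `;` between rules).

Unit pairs: S ⇒* {T, U}; T ⇒* {U}.
For each unit pair (A, B), copy every non-unit production of B to A, then drop all unit productions.

S ::= u | T u v | v T | v v | u S T | u U | v; U ::= u | T u v | v T; T ::= u | T u v | v T | v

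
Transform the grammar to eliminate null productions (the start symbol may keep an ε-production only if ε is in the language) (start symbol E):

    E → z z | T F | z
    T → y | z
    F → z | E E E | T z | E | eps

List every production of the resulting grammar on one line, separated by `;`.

E → z z | T F | T | z; T → y | z; F → z | E E E | T z | E

Nullable nonterminals: {F}.
ε ∉ L(G), so no ε-production is kept.
Add the nullable-subset variants: E → T F gives T F | T.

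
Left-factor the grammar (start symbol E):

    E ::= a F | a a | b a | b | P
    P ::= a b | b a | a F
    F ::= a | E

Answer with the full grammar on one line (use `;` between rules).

E ::= P | a E' | b E''; P ::= b a | a P'; F ::= a | E; E' ::= F | a; E'' ::= a | ε; P' ::= b | F

E has alternatives sharing prefix 'a': factor to E → a E' with E' → F | a.
E has alternatives sharing prefix 'b': factor to E → b E'' with E'' → a | ε.
P has alternatives sharing prefix 'a': factor to P → a P' with P' → b | F.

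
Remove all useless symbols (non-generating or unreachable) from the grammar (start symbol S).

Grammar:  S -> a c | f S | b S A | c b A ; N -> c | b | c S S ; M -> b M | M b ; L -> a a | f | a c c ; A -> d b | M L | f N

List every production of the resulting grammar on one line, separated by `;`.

S -> a c | f S | b S A | c b A; N -> c | b | c S S; A -> d b | f N

Generating nonterminals: {A, L, N, S}.
Reachable from S after that: {A, N, S}.
Removed useless symbols: {L, M} and every production mentioning them.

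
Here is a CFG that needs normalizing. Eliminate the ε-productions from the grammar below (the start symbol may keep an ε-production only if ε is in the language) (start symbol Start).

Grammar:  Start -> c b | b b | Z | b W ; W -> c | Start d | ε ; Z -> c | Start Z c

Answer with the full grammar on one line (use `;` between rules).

Start -> c b | b b | Z | b W | b; W -> c | Start d; Z -> c | Start Z c

The nullable symbols are {W}.
ε ∉ L(G), so no ε-production is kept.
Add the nullable-subset variants: Start → b W gives b W | b.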